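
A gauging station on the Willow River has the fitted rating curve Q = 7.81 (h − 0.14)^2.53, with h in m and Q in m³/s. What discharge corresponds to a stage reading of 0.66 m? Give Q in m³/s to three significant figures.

1.49 m³/s

Q = 7.81 × (0.66 − 0.14)^2.53 = 7.81 × 0.52^2.53 = 1.493 m³/s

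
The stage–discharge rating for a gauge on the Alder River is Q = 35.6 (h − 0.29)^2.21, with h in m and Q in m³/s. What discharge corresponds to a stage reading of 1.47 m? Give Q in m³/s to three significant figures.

Q = 35.6 × (1.47 − 0.29)^2.21 = 35.6 × 1.18^2.21 = 51.32 m³/s

51.3 m³/s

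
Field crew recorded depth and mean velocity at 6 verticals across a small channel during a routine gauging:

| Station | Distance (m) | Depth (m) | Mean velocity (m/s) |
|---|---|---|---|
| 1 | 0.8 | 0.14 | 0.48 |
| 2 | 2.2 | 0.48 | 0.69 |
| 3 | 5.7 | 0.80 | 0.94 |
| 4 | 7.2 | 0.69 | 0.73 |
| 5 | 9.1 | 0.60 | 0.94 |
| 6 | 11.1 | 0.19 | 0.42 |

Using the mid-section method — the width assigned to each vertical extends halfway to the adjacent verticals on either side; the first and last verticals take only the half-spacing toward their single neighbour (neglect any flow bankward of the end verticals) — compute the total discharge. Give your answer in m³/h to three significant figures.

17200 m³/h

w_1 = (2.2 − 0.8)/2 = 0.7 m; q_1 = 0.48 × 0.14 × 0.7 = 0.04704 m³/s
w_2 = (5.7 − 0.8)/2 = 2.45 m; q_2 = 0.69 × 0.48 × 2.45 = 0.8114 m³/s
w_3 = (7.2 − 2.2)/2 = 2.5 m; q_3 = 0.94 × 0.80 × 2.5 = 1.880 m³/s
w_4 = (9.1 − 5.7)/2 = 1.7 m; q_4 = 0.73 × 0.69 × 1.7 = 0.8563 m³/s
w_5 = (11.1 − 7.2)/2 = 1.95 m; q_5 = 0.94 × 0.60 × 1.95 = 1.100 m³/s
w_6 = (11.1 − 9.1)/2 = 1 m; q_6 = 0.42 × 0.19 × 1 = 0.07980 m³/s
Q = Σ qᵢ = 4.774 m³/s
= 4.774 × 3600 = 17190 m³/h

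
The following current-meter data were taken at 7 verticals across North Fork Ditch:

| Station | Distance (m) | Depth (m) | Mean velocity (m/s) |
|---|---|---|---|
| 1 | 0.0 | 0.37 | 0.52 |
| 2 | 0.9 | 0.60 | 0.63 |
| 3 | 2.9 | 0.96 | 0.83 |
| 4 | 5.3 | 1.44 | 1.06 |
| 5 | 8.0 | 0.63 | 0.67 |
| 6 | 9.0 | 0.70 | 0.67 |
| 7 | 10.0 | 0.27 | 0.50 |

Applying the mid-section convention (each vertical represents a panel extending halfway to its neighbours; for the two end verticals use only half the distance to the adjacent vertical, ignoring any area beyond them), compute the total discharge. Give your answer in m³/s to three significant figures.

7.60 m³/s

w_1 = (0.9 − 0.0)/2 = 0.45 m; q_1 = 0.52 × 0.37 × 0.45 = 0.08658 m³/s
w_2 = (2.9 − 0.0)/2 = 1.45 m; q_2 = 0.63 × 0.60 × 1.45 = 0.5481 m³/s
w_3 = (5.3 − 0.9)/2 = 2.2 m; q_3 = 0.83 × 0.96 × 2.2 = 1.753 m³/s
w_4 = (8.0 − 2.9)/2 = 2.55 m; q_4 = 1.06 × 1.44 × 2.55 = 3.892 m³/s
w_5 = (9.0 − 5.3)/2 = 1.85 m; q_5 = 0.67 × 0.63 × 1.85 = 0.7809 m³/s
w_6 = (10.0 − 8.0)/2 = 1 m; q_6 = 0.67 × 0.70 × 1 = 0.4690 m³/s
w_7 = (10.0 − 9.0)/2 = 0.5 m; q_7 = 0.50 × 0.27 × 0.5 = 0.06750 m³/s
Q = Σ qᵢ = 7.597 m³/s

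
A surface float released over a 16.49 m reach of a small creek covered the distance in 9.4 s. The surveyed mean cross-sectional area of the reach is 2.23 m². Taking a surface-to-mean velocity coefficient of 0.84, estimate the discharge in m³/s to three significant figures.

3.29 m³/s

v_surface = L / t̄ = 16.49 / 9.4 = 1.754 m/s
v_mean = 0.84 × 1.754 = 1.474 m/s
Q = A × v_mean = 2.23 × 1.474 = 3.286 m³/s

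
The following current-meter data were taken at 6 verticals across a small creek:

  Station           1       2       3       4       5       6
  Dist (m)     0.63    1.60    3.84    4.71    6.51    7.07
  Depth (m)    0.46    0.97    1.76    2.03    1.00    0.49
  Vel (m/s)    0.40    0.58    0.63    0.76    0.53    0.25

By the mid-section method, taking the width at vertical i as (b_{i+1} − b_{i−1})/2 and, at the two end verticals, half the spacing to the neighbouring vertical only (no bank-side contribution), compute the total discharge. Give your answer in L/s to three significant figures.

5440 L/s

w_1 = (1.60 − 0.63)/2 = 0.485 m; q_1 = 0.40 × 0.46 × 0.485 = 0.08924 m³/s
w_2 = (3.84 − 0.63)/2 = 1.605 m; q_2 = 0.58 × 0.97 × 1.605 = 0.9030 m³/s
w_3 = (4.71 − 1.60)/2 = 1.555 m; q_3 = 0.63 × 1.76 × 1.555 = 1.724 m³/s
w_4 = (6.51 − 3.84)/2 = 1.335 m; q_4 = 0.76 × 2.03 × 1.335 = 2.060 m³/s
w_5 = (7.07 − 4.71)/2 = 1.18 m; q_5 = 0.53 × 1.00 × 1.18 = 0.6254 m³/s
w_6 = (7.07 − 6.51)/2 = 0.28 m; q_6 = 0.25 × 0.49 × 0.28 = 0.03430 m³/s
Q = Σ qᵢ = 5.436 m³/s
= 5.436 × 1000 = 5436 L/s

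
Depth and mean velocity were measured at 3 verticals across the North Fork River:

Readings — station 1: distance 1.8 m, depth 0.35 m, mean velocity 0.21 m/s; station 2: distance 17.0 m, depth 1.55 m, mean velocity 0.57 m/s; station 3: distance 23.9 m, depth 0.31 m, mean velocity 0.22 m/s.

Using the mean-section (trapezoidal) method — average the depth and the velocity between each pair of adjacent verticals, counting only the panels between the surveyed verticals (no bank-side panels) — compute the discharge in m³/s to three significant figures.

Panel 1-2: Δb = 15.2 m, d̄ = (0.35+1.55)/2 = 0.95, v̄ = (0.21+0.57)/2 = 0.39 → q = 15.2×0.95×0.39 = 5.632 m³/s
Panel 2-3: Δb = 6.9 m, d̄ = (1.55+0.31)/2 = 0.93, v̄ = (0.57+0.22)/2 = 0.395 → q = 6.9×0.93×0.395 = 2.535 m³/s
Q = Σ q = 8.166 m³/s

8.17 m³/s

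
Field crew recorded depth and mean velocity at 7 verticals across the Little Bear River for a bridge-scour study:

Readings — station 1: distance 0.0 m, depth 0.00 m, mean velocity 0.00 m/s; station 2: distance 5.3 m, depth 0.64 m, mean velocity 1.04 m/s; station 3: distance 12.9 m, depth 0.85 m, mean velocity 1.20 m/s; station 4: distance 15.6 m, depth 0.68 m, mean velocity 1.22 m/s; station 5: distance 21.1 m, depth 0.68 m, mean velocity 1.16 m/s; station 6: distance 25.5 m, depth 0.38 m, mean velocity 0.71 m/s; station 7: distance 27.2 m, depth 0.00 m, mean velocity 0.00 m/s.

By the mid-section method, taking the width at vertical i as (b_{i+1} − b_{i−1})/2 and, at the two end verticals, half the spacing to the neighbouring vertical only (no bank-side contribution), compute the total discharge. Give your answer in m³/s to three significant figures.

17.7 m³/s

w_2 = (12.9 − 0.0)/2 = 6.45 m; q_2 = 1.04 × 0.64 × 6.45 = 4.293 m³/s
w_3 = (15.6 − 5.3)/2 = 5.15 m; q_3 = 1.20 × 0.85 × 5.15 = 5.253 m³/s
w_4 = (21.1 − 12.9)/2 = 4.1 m; q_4 = 1.22 × 0.68 × 4.1 = 3.401 m³/s
w_5 = (25.5 − 15.6)/2 = 4.95 m; q_5 = 1.16 × 0.68 × 4.95 = 3.905 m³/s
w_6 = (27.2 − 21.1)/2 = 3.05 m; q_6 = 0.71 × 0.38 × 3.05 = 0.8229 m³/s
Stations 1, 7 contribute zero (depth or velocity is 0).
Q = Σ qᵢ = 17.67 m³/s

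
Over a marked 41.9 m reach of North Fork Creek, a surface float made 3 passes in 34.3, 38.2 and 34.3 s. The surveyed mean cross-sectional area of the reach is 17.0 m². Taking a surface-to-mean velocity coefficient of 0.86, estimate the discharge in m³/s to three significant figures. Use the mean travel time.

t̄ = (34.3 + 38.2 + 34.3) / 3 = 35.6 s
v_surface = L / t̄ = 41.9 / 35.6 = 1.177 m/s
v_mean = 0.86 × 1.177 = 1.012 m/s
Q = A × v_mean = 17.0 × 1.012 = 17.21 m³/s

17.2 m³/s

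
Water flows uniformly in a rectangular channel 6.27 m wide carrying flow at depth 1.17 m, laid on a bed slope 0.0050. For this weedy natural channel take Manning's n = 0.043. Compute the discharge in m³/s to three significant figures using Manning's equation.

10.8 m³/s

A = b·y = 6.27 × 1.17 = 7.336 m²
P = b + 2y = 6.27 + 2×1.17 = 8.610 m
R = A/P = 7.336/8.610 = 0.8520 m
Q = (1/n)·A·R^(2/3)·S^(1/2) = (1/0.043) × 7.336 × 0.8520^(2/3) × 0.0050^(1/2) = 10.84 m³/s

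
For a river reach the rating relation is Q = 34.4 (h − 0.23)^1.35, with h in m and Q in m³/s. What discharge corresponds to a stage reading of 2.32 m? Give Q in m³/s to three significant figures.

Q = 34.4 × (2.32 − 0.23)^1.35 = 34.4 × 2.09^1.35 = 93.06 m³/s

93.1 m³/s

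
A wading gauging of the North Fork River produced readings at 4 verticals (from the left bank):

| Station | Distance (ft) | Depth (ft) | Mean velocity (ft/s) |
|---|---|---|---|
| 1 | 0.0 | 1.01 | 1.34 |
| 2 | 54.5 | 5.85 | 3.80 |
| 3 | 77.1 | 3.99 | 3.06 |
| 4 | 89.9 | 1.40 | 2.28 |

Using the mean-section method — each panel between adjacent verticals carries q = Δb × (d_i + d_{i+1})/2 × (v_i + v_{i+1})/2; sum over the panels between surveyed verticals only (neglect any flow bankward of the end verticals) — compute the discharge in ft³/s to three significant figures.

Panel 1-2: Δb = 54.5 ft, d̄ = (1.01+5.85)/2 = 3.43, v̄ = (1.34+3.80)/2 = 2.57 → q = 54.5×3.43×2.57 = 480.4 ft³/s
Panel 2-3: Δb = 22.6 ft, d̄ = (5.85+3.99)/2 = 4.92, v̄ = (3.80+3.06)/2 = 3.43 → q = 22.6×4.92×3.43 = 381.4 ft³/s
Panel 3-4: Δb = 12.8 ft, d̄ = (3.99+1.40)/2 = 2.695, v̄ = (3.06+2.28)/2 = 2.67 → q = 12.8×2.695×2.67 = 92.10 ft³/s
Q = Σ q = 953.9 ft³/s

954 ft³/s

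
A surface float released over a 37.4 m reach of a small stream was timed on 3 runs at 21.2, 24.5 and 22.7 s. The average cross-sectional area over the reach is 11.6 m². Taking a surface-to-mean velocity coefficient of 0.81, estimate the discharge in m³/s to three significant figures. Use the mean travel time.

t̄ = (21.2 + 24.5 + 22.7) / 3 = 22.8 s
v_surface = L / t̄ = 37.4 / 22.8 = 1.640 m/s
v_mean = 0.81 × 1.640 = 1.329 m/s
Q = A × v_mean = 11.6 × 1.329 = 15.41 m³/s

15.4 m³/s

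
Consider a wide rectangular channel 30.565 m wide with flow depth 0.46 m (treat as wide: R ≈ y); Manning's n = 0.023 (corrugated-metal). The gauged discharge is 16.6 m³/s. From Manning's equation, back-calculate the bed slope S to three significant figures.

A = b·y = 30.565 × 0.46 = 14.06 m²
Wide channel: R ≈ y = 0.46 m
S = (Q·n / (1·A·R^(2/3)))² = (16.6×0.023 / (1×14.06×0.5959))² = 0.002077

0.00208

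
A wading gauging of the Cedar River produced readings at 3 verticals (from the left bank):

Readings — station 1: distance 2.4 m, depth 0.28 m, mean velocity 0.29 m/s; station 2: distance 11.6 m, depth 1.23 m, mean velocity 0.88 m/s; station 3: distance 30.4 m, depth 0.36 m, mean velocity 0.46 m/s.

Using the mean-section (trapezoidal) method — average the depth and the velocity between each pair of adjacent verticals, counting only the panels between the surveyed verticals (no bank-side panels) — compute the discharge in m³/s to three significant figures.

14.1 m³/s

Panel 1-2: Δb = 9.2 m, d̄ = (0.28+1.23)/2 = 0.755, v̄ = (0.29+0.88)/2 = 0.585 → q = 9.2×0.755×0.585 = 4.063 m³/s
Panel 2-3: Δb = 18.8 m, d̄ = (1.23+0.36)/2 = 0.795, v̄ = (0.88+0.46)/2 = 0.67 → q = 18.8×0.795×0.67 = 10.01 m³/s
Q = Σ q = 14.08 m³/s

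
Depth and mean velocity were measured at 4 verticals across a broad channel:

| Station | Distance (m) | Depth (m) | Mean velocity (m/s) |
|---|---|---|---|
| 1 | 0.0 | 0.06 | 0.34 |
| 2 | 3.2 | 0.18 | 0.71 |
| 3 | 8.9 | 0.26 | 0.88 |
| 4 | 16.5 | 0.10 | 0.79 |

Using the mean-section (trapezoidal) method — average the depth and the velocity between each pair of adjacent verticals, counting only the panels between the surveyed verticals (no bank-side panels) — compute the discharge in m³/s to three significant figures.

Panel 1-2: Δb = 3.2 m, d̄ = (0.06+0.18)/2 = 0.12, v̄ = (0.34+0.71)/2 = 0.525 → q = 3.2×0.12×0.525 = 0.2016 m³/s
Panel 2-3: Δb = 5.7 m, d̄ = (0.18+0.26)/2 = 0.22, v̄ = (0.71+0.88)/2 = 0.795 → q = 5.7×0.22×0.795 = 0.9969 m³/s
Panel 3-4: Δb = 7.6 m, d̄ = (0.26+0.10)/2 = 0.18, v̄ = (0.88+0.79)/2 = 0.835 → q = 7.6×0.18×0.835 = 1.142 m³/s
Q = Σ q = 2.341 m³/s

2.34 m³/s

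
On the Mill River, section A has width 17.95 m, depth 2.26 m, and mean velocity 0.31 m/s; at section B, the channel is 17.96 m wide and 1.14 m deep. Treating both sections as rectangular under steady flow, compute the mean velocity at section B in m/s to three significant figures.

0.614 m/s

Q = A₁V₁ = (17.95×2.26) × 0.31 = 12.58 m³/s
A₂ = 17.96 × 1.14 = 20.47 m²
V₂ = Q/A₂ = 12.58/20.47 = 0.6142 m/s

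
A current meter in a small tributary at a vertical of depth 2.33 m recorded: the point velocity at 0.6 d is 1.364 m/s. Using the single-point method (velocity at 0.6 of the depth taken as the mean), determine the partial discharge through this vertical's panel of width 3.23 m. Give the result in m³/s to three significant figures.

v̄ = v₀.₆ = 1.364 m/s
q = v̄ × d × w = 1.364 × 2.33 × 3.23 = 10.27 m³/s

10.3 m³/s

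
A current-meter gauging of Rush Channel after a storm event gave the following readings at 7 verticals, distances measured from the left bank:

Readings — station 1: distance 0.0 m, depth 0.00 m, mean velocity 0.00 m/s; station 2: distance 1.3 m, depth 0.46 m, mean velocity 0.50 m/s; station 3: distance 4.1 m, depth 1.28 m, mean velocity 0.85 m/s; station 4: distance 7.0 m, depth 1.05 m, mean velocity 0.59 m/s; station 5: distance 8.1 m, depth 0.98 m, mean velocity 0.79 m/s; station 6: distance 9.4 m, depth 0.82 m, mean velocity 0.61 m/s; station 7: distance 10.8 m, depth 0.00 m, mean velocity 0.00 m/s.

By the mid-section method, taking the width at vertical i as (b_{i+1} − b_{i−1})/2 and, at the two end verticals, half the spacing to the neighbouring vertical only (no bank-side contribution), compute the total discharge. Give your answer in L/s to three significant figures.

6420 L/s

w_2 = (4.1 − 0.0)/2 = 2.05 m; q_2 = 0.50 × 0.46 × 2.05 = 0.4715 m³/s
w_3 = (7.0 − 1.3)/2 = 2.85 m; q_3 = 0.85 × 1.28 × 2.85 = 3.101 m³/s
w_4 = (8.1 − 4.1)/2 = 2 m; q_4 = 0.59 × 1.05 × 2 = 1.239 m³/s
w_5 = (9.4 − 7.0)/2 = 1.2 m; q_5 = 0.79 × 0.98 × 1.2 = 0.9290 m³/s
w_6 = (10.8 − 8.1)/2 = 1.35 m; q_6 = 0.61 × 0.82 × 1.35 = 0.6753 m³/s
Stations 1, 7 contribute zero (depth or velocity is 0).
Q = Σ qᵢ = 6.416 m³/s
= 6.416 × 1000 = 6416 L/s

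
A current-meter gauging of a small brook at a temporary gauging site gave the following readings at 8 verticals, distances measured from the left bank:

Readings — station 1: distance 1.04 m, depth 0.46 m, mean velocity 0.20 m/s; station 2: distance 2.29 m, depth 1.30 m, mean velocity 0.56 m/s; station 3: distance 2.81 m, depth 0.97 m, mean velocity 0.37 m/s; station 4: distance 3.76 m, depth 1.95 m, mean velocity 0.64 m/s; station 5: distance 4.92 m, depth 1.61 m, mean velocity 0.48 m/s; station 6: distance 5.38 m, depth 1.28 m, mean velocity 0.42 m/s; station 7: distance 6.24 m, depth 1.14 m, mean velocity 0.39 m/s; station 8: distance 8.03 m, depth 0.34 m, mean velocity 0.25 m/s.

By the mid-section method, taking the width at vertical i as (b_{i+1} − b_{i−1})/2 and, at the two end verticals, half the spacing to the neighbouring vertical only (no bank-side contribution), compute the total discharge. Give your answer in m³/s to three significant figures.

w_1 = (2.29 − 1.04)/2 = 0.625 m; q_1 = 0.20 × 0.46 × 0.625 = 0.05750 m³/s
w_2 = (2.81 − 1.04)/2 = 0.885 m; q_2 = 0.56 × 1.30 × 0.885 = 0.6443 m³/s
w_3 = (3.76 − 2.29)/2 = 0.735 m; q_3 = 0.37 × 0.97 × 0.735 = 0.2638 m³/s
w_4 = (4.92 − 2.81)/2 = 1.055 m; q_4 = 0.64 × 1.95 × 1.055 = 1.317 m³/s
w_5 = (5.38 − 3.76)/2 = 0.81 m; q_5 = 0.48 × 1.61 × 0.81 = 0.6260 m³/s
w_6 = (6.24 − 4.92)/2 = 0.66 m; q_6 = 0.42 × 1.28 × 0.66 = 0.3548 m³/s
w_7 = (8.03 − 5.38)/2 = 1.325 m; q_7 = 0.39 × 1.14 × 1.325 = 0.5891 m³/s
w_8 = (8.03 − 6.24)/2 = 0.895 m; q_8 = 0.25 × 0.34 × 0.895 = 0.07608 m³/s
Q = Σ qᵢ = 3.928 m³/s

3.93 m³/s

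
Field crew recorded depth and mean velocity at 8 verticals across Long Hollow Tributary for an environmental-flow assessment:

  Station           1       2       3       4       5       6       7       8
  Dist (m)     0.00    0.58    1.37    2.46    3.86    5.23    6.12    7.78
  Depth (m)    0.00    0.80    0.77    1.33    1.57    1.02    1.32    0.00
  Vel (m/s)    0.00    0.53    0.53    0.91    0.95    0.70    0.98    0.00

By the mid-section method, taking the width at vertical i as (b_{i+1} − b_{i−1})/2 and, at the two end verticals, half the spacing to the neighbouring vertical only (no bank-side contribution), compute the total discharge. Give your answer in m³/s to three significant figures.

6.70 m³/s

w_2 = (1.37 − 0.00)/2 = 0.685 m; q_2 = 0.53 × 0.80 × 0.685 = 0.2904 m³/s
w_3 = (2.46 − 0.58)/2 = 0.94 m; q_3 = 0.53 × 0.77 × 0.94 = 0.3836 m³/s
w_4 = (3.86 − 1.37)/2 = 1.245 m; q_4 = 0.91 × 1.33 × 1.245 = 1.507 m³/s
w_5 = (5.23 − 2.46)/2 = 1.385 m; q_5 = 0.95 × 1.57 × 1.385 = 2.066 m³/s
w_6 = (6.12 − 3.86)/2 = 1.13 m; q_6 = 0.70 × 1.02 × 1.13 = 0.8068 m³/s
w_7 = (7.78 − 5.23)/2 = 1.275 m; q_7 = 0.98 × 1.32 × 1.275 = 1.649 m³/s
Stations 1, 8 contribute zero (depth or velocity is 0).
Q = Σ qᵢ = 6.703 m³/s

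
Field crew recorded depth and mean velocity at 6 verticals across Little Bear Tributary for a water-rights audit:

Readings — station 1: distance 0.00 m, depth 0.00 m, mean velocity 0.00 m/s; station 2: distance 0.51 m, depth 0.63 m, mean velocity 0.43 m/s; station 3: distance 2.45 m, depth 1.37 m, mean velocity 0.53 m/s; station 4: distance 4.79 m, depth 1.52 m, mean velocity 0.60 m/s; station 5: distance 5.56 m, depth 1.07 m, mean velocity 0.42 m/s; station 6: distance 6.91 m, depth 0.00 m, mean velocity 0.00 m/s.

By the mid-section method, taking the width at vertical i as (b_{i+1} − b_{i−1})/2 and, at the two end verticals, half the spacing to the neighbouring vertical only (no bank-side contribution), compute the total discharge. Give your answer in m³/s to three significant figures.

w_2 = (2.45 − 0.00)/2 = 1.225 m; q_2 = 0.43 × 0.63 × 1.225 = 0.3319 m³/s
w_3 = (4.79 − 0.51)/2 = 2.14 m; q_3 = 0.53 × 1.37 × 2.14 = 1.554 m³/s
w_4 = (5.56 − 2.45)/2 = 1.555 m; q_4 = 0.60 × 1.52 × 1.555 = 1.418 m³/s
w_5 = (6.91 − 4.79)/2 = 1.06 m; q_5 = 0.42 × 1.07 × 1.06 = 0.4764 m³/s
Stations 1, 6 contribute zero (depth or velocity is 0).
Q = Σ qᵢ = 3.780 m³/s

3.78 m³/s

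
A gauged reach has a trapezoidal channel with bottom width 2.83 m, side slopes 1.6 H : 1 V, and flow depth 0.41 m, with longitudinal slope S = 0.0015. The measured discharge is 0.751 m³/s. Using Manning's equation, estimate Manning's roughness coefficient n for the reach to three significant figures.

0.0350

A = (b + z·y)·y = (2.83 + 1.6×0.41)×0.41 = 1.429 m²
P = b + 2y√(1+z²) = 2.83 + 2×0.41×√(1+1.6²) = 4.377 m
R = A/P = 1.429/4.377 = 0.3265 m
n = (1/Q)·A·R^(2/3)·S^(1/2) = (1/0.751) × 1.429 × 0.4742 × 0.03873 = 0.03495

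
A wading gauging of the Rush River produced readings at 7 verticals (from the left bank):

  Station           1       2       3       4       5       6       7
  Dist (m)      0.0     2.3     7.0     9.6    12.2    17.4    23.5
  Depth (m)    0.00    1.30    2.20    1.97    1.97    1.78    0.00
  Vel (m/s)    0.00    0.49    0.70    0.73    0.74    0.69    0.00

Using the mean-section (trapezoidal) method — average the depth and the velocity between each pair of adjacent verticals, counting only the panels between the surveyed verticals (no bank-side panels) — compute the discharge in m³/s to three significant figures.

Panel 1-2: Δb = 2.3 m, d̄ = (0.00+1.30)/2 = 0.65, v̄ = (0.00+0.49)/2 = 0.245 → q = 2.3×0.65×0.245 = 0.3663 m³/s
Panel 2-3: Δb = 4.7 m, d̄ = (1.30+2.20)/2 = 1.75, v̄ = (0.49+0.70)/2 = 0.595 → q = 4.7×1.75×0.595 = 4.894 m³/s
Panel 3-4: Δb = 2.6 m, d̄ = (2.20+1.97)/2 = 2.085, v̄ = (0.70+0.73)/2 = 0.715 → q = 2.6×2.085×0.715 = 3.876 m³/s
Panel 4-5: Δb = 2.6 m, d̄ = (1.97+1.97)/2 = 1.97, v̄ = (0.73+0.74)/2 = 0.735 → q = 2.6×1.97×0.735 = 3.765 m³/s
Panel 5-6: Δb = 5.2 m, d̄ = (1.97+1.78)/2 = 1.875, v̄ = (0.74+0.69)/2 = 0.715 → q = 5.2×1.875×0.715 = 6.971 m³/s
Panel 6-7: Δb = 6.1 m, d̄ = (1.78+0.00)/2 = 0.89, v̄ = (0.69+0.00)/2 = 0.345 → q = 6.1×0.89×0.345 = 1.873 m³/s
Q = Σ q = 21.75 m³/s

21.7 m³/s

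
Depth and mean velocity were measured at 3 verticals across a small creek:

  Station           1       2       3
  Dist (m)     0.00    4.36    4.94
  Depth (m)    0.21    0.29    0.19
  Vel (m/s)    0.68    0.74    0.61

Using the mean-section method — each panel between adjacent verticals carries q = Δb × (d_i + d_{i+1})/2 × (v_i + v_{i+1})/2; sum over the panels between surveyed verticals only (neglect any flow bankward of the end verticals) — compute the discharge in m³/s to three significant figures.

0.868 m³/s

Panel 1-2: Δb = 4.36 m, d̄ = (0.21+0.29)/2 = 0.25, v̄ = (0.68+0.74)/2 = 0.71 → q = 4.36×0.25×0.71 = 0.7739 m³/s
Panel 2-3: Δb = 0.58 m, d̄ = (0.29+0.19)/2 = 0.24, v̄ = (0.74+0.61)/2 = 0.675 → q = 0.58×0.24×0.675 = 0.09396 m³/s
Q = Σ q = 0.8679 m³/s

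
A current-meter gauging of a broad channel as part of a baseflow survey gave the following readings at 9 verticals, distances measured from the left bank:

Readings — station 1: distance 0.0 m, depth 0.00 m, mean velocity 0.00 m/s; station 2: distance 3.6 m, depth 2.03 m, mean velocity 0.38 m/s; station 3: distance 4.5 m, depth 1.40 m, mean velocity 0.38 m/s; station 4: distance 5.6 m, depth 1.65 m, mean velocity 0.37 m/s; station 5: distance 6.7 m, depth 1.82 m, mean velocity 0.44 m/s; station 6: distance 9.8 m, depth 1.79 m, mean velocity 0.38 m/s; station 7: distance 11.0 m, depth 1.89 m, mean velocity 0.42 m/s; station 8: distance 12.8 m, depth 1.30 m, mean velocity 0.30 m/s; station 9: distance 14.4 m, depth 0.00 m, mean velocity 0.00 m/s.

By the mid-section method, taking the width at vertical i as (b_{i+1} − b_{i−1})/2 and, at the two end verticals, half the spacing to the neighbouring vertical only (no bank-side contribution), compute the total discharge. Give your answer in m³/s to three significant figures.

7.94 m³/s

w_2 = (4.5 − 0.0)/2 = 2.25 m; q_2 = 0.38 × 2.03 × 2.25 = 1.736 m³/s
w_3 = (5.6 − 3.6)/2 = 1 m; q_3 = 0.38 × 1.40 × 1 = 0.5320 m³/s
w_4 = (6.7 − 4.5)/2 = 1.1 m; q_4 = 0.37 × 1.65 × 1.1 = 0.6716 m³/s
w_5 = (9.8 − 5.6)/2 = 2.1 m; q_5 = 0.44 × 1.82 × 2.1 = 1.682 m³/s
w_6 = (11.0 − 6.7)/2 = 2.15 m; q_6 = 0.38 × 1.79 × 2.15 = 1.462 m³/s
w_7 = (12.8 − 9.8)/2 = 1.5 m; q_7 = 0.42 × 1.89 × 1.5 = 1.191 m³/s
w_8 = (14.4 − 11.0)/2 = 1.7 m; q_8 = 0.30 × 1.30 × 1.7 = 0.6630 m³/s
Stations 1, 9 contribute zero (depth or velocity is 0).
Q = Σ qᵢ = 7.937 m³/s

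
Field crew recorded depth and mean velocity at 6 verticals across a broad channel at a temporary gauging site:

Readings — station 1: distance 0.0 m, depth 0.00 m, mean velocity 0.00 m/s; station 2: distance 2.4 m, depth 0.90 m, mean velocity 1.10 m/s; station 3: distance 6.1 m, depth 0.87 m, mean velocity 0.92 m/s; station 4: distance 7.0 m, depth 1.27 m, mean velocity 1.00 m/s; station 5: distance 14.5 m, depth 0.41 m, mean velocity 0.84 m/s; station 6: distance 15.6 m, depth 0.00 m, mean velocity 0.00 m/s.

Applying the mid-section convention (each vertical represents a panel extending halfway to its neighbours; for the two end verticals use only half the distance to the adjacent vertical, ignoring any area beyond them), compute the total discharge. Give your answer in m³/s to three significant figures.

w_2 = (6.1 − 0.0)/2 = 3.05 m; q_2 = 1.10 × 0.90 × 3.05 = 3.020 m³/s
w_3 = (7.0 − 2.4)/2 = 2.3 m; q_3 = 0.92 × 0.87 × 2.3 = 1.841 m³/s
w_4 = (14.5 − 6.1)/2 = 4.2 m; q_4 = 1.00 × 1.27 × 4.2 = 5.334 m³/s
w_5 = (15.6 − 7.0)/2 = 4.3 m; q_5 = 0.84 × 0.41 × 4.3 = 1.481 m³/s
Stations 1, 6 contribute zero (depth or velocity is 0).
Q = Σ qᵢ = 11.68 m³/s

11.7 m³/s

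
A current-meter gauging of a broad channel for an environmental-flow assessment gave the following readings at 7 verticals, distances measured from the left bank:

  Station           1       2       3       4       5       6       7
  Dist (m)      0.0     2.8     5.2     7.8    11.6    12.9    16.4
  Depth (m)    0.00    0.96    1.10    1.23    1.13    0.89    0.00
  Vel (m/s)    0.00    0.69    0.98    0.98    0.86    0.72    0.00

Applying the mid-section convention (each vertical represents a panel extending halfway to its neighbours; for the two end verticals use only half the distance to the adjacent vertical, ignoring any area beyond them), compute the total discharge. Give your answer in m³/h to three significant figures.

w_2 = (5.2 − 0.0)/2 = 2.6 m; q_2 = 0.69 × 0.96 × 2.6 = 1.722 m³/s
w_3 = (7.8 − 2.8)/2 = 2.5 m; q_3 = 0.98 × 1.10 × 2.5 = 2.695 m³/s
w_4 = (11.6 − 5.2)/2 = 3.2 m; q_4 = 0.98 × 1.23 × 3.2 = 3.857 m³/s
w_5 = (12.9 − 7.8)/2 = 2.55 m; q_5 = 0.86 × 1.13 × 2.55 = 2.478 m³/s
w_6 = (16.4 − 11.6)/2 = 2.4 m; q_6 = 0.72 × 0.89 × 2.4 = 1.538 m³/s
Stations 1, 7 contribute zero (depth or velocity is 0).
Q = Σ qᵢ = 12.29 m³/s
= 12.29 × 3600 = 44250 m³/h

44200 m³/h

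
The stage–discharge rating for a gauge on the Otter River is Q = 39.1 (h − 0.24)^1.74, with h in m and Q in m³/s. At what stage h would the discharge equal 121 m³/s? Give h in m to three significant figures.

h − h₀ = (Q/C)^(1/b) = (121/39.1)^(1/1.74) = 1.914 m
h = 0.24 + 1.914 = 2.154 m

2.15 m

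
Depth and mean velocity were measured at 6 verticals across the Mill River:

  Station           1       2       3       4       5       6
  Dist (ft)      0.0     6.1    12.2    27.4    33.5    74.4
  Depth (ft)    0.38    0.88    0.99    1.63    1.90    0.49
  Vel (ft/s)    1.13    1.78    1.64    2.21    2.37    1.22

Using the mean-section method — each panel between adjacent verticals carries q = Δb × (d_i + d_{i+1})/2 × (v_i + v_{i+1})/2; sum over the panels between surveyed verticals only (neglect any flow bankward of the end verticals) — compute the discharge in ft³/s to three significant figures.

Panel 1-2: Δb = 6.1 ft, d̄ = (0.38+0.88)/2 = 0.63, v̄ = (1.13+1.78)/2 = 1.455 → q = 6.1×0.63×1.455 = 5.592 ft³/s
Panel 2-3: Δb = 6.1 ft, d̄ = (0.88+0.99)/2 = 0.935, v̄ = (1.78+1.64)/2 = 1.71 → q = 6.1×0.935×1.71 = 9.753 ft³/s
Panel 3-4: Δb = 15.2 ft, d̄ = (0.99+1.63)/2 = 1.31, v̄ = (1.64+2.21)/2 = 1.925 → q = 15.2×1.31×1.925 = 38.33 ft³/s
Panel 4-5: Δb = 6.1 ft, d̄ = (1.63+1.90)/2 = 1.765, v̄ = (2.21+2.37)/2 = 2.29 → q = 6.1×1.765×2.29 = 24.66 ft³/s
Panel 5-6: Δb = 40.9 ft, d̄ = (1.90+0.49)/2 = 1.195, v̄ = (2.37+1.22)/2 = 1.795 → q = 40.9×1.195×1.795 = 87.73 ft³/s
Q = Σ q = 166.1 ft³/s

166 ft³/s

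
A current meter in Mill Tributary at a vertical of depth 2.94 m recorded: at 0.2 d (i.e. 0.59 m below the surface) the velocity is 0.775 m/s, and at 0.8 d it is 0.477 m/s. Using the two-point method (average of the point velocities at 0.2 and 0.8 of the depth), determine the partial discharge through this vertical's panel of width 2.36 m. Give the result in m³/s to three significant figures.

4.34 m³/s

v̄ = (0.775 + 0.477) / 2 = 0.6260 m/s
q = v̄ × d × w = 0.6260 × 2.94 × 2.36 = 4.343 m³/s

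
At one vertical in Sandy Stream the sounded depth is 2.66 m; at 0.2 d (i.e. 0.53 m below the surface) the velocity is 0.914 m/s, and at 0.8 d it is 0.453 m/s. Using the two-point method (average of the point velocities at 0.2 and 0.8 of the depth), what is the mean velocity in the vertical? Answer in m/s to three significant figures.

0.684 m/s

v̄ = (0.914 + 0.453) / 2 = 0.6835 m/s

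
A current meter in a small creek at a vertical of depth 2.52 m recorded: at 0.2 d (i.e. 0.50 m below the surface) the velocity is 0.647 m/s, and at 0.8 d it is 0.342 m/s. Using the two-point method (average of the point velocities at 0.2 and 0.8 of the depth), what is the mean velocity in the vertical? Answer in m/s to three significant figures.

0.495 m/s

v̄ = (0.647 + 0.342) / 2 = 0.4945 m/s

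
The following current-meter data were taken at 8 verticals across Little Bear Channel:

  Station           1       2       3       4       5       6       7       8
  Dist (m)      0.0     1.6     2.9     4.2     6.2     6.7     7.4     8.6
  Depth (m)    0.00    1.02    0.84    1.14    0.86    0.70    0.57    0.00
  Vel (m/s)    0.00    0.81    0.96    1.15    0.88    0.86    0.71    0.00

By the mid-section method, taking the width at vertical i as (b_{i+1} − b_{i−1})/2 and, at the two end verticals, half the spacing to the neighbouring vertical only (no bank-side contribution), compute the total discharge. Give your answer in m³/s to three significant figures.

6.10 m³/s

w_2 = (2.9 − 0.0)/2 = 1.45 m; q_2 = 0.81 × 1.02 × 1.45 = 1.198 m³/s
w_3 = (4.2 − 1.6)/2 = 1.3 m; q_3 = 0.96 × 0.84 × 1.3 = 1.048 m³/s
w_4 = (6.2 − 2.9)/2 = 1.65 m; q_4 = 1.15 × 1.14 × 1.65 = 2.163 m³/s
w_5 = (6.7 − 4.2)/2 = 1.25 m; q_5 = 0.88 × 0.86 × 1.25 = 0.9460 m³/s
w_6 = (7.4 − 6.2)/2 = 0.6 m; q_6 = 0.86 × 0.70 × 0.6 = 0.3612 m³/s
w_7 = (8.6 − 6.7)/2 = 0.95 m; q_7 = 0.71 × 0.57 × 0.95 = 0.3845 m³/s
Stations 1, 8 contribute zero (depth or velocity is 0).
Q = Σ qᵢ = 6.101 m³/s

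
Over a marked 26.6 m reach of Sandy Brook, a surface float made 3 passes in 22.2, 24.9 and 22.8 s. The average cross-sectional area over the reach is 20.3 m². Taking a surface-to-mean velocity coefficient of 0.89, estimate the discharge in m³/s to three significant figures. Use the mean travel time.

t̄ = (22.2 + 24.9 + 22.8) / 3 = 23.3 s
v_surface = L / t̄ = 26.6 / 23.3 = 1.142 m/s
v_mean = 0.89 × 1.142 = 1.016 m/s
Q = A × v_mean = 20.3 × 1.016 = 20.63 m³/s

20.6 m³/s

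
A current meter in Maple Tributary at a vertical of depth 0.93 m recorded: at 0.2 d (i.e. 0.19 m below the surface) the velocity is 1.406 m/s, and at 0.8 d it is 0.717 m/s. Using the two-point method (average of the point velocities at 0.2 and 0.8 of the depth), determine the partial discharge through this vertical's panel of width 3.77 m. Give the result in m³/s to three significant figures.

3.72 m³/s

v̄ = (1.406 + 0.717) / 2 = 1.062 m/s
q = v̄ × d × w = 1.062 × 0.93 × 3.77 = 3.722 m³/s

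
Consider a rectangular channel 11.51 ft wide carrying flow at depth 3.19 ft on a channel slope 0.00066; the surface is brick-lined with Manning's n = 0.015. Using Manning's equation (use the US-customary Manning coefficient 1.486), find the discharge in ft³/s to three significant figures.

151 ft³/s

A = b·y = 11.51 × 3.19 = 36.72 ft²
P = b + 2y = 11.51 + 2×3.19 = 17.89 ft
R = A/P = 36.72/17.89 = 2.052 ft
Q = (1.486/n)·A·R^(2/3)·S^(1/2) = (1.486/0.015) × 36.72 × 2.052^(2/3) × 0.00066^(1/2) = 150.9 ft³/s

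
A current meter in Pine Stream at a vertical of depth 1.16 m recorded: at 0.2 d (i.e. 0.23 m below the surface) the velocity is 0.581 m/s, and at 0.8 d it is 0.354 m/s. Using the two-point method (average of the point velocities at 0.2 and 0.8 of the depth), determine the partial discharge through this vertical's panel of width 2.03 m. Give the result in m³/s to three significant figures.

v̄ = (0.581 + 0.354) / 2 = 0.4675 m/s
q = v̄ × d × w = 0.4675 × 1.16 × 2.03 = 1.101 m³/s

1.10 m³/s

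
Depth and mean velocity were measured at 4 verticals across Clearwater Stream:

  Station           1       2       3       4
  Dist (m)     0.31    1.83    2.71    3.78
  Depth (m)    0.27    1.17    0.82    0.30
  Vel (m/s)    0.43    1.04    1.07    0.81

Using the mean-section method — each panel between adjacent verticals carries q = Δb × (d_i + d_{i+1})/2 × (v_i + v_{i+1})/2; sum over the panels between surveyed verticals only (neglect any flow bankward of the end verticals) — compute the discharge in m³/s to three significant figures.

Panel 1-2: Δb = 1.52 m, d̄ = (0.27+1.17)/2 = 0.72, v̄ = (0.43+1.04)/2 = 0.735 → q = 1.52×0.72×0.735 = 0.8044 m³/s
Panel 2-3: Δb = 0.88 m, d̄ = (1.17+0.82)/2 = 0.995, v̄ = (1.04+1.07)/2 = 1.055 → q = 0.88×0.995×1.055 = 0.9238 m³/s
Panel 3-4: Δb = 1.07 m, d̄ = (0.82+0.30)/2 = 0.56, v̄ = (1.07+0.81)/2 = 0.94 → q = 1.07×0.56×0.94 = 0.5632 m³/s
Q = Σ q = 2.291 m³/s

2.29 m³/s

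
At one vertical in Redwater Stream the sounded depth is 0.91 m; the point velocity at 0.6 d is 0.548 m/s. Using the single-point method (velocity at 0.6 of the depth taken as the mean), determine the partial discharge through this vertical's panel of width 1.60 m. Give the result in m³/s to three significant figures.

0.798 m³/s

v̄ = v₀.₆ = 0.548 m/s
q = v̄ × d × w = 0.5480 × 0.91 × 1.60 = 0.7979 m³/s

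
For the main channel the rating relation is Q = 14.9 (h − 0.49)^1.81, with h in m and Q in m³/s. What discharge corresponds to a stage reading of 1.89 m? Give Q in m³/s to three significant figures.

Q = 14.9 × (1.89 − 0.49)^1.81 = 14.9 × 1.4^1.81 = 27.40 m³/s

27.4 m³/s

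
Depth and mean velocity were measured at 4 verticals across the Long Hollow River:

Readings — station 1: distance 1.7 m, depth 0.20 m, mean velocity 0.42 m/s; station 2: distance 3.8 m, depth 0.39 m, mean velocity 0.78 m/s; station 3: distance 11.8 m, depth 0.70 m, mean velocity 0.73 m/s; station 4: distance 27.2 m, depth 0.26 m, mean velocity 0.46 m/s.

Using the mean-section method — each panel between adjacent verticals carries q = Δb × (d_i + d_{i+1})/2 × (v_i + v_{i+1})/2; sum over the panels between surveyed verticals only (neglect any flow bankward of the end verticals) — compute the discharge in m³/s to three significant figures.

8.06 m³/s

Panel 1-2: Δb = 2.1 m, d̄ = (0.20+0.39)/2 = 0.295, v̄ = (0.42+0.78)/2 = 0.6 → q = 2.1×0.295×0.6 = 0.3717 m³/s
Panel 2-3: Δb = 8 m, d̄ = (0.39+0.70)/2 = 0.545, v̄ = (0.78+0.73)/2 = 0.755 → q = 8×0.545×0.755 = 3.292 m³/s
Panel 3-4: Δb = 15.4 m, d̄ = (0.70+0.26)/2 = 0.48, v̄ = (0.73+0.46)/2 = 0.595 → q = 15.4×0.48×0.595 = 4.398 m³/s
Q = Σ q = 8.062 m³/s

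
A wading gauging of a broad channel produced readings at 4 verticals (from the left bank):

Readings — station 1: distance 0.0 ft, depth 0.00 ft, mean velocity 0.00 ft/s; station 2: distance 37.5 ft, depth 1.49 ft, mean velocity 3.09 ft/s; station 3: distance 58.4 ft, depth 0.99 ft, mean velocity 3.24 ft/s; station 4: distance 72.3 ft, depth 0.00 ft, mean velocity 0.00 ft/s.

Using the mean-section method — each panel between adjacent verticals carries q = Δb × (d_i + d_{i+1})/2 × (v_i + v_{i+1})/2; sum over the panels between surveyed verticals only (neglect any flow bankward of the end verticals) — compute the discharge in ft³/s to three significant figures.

136 ft³/s

Panel 1-2: Δb = 37.5 ft, d̄ = (0.00+1.49)/2 = 0.745, v̄ = (0.00+3.09)/2 = 1.545 → q = 37.5×0.745×1.545 = 43.16 ft³/s
Panel 2-3: Δb = 20.9 ft, d̄ = (1.49+0.99)/2 = 1.24, v̄ = (3.09+3.24)/2 = 3.165 → q = 20.9×1.24×3.165 = 82.02 ft³/s
Panel 3-4: Δb = 13.9 ft, d̄ = (0.99+0.00)/2 = 0.495, v̄ = (3.24+0.00)/2 = 1.62 → q = 13.9×0.495×1.62 = 11.15 ft³/s
Q = Σ q = 136.3 ft³/s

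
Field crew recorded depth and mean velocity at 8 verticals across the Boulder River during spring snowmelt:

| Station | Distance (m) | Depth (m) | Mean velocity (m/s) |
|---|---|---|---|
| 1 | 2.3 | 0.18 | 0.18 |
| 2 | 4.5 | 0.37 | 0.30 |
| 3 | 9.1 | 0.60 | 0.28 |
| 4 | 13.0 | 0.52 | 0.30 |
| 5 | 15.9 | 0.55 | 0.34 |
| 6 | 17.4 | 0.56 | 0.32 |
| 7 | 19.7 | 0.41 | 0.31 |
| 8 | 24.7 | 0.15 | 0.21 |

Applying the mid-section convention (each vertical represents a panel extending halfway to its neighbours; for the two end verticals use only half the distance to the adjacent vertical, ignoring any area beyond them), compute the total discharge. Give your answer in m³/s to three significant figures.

2.95 m³/s

w_1 = (4.5 − 2.3)/2 = 1.1 m; q_1 = 0.18 × 0.18 × 1.1 = 0.03564 m³/s
w_2 = (9.1 − 2.3)/2 = 3.4 m; q_2 = 0.30 × 0.37 × 3.4 = 0.3774 m³/s
w_3 = (13.0 − 4.5)/2 = 4.25 m; q_3 = 0.28 × 0.60 × 4.25 = 0.7140 m³/s
w_4 = (15.9 − 9.1)/2 = 3.4 m; q_4 = 0.30 × 0.52 × 3.4 = 0.5304 m³/s
w_5 = (17.4 − 13.0)/2 = 2.2 m; q_5 = 0.34 × 0.55 × 2.2 = 0.4114 m³/s
w_6 = (19.7 − 15.9)/2 = 1.9 m; q_6 = 0.32 × 0.56 × 1.9 = 0.3405 m³/s
w_7 = (24.7 − 17.4)/2 = 3.65 m; q_7 = 0.31 × 0.41 × 3.65 = 0.4639 m³/s
w_8 = (24.7 − 19.7)/2 = 2.5 m; q_8 = 0.21 × 0.15 × 2.5 = 0.07875 m³/s
Q = Σ qᵢ = 2.952 m³/s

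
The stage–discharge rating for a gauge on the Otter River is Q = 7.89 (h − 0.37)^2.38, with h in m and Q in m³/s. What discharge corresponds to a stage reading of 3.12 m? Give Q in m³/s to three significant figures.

87.6 m³/s

Q = 7.89 × (3.12 − 0.37)^2.38 = 7.89 × 2.75^2.38 = 87.64 m³/s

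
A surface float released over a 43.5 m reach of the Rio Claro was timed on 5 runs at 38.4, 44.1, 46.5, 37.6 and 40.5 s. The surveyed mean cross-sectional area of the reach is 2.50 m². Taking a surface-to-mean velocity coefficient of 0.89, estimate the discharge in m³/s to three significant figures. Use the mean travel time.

t̄ = (38.4 + 44.1 + 46.5 + 37.6 + 40.5) / 5 = 41.42 s
v_surface = L / t̄ = 43.5 / 41.42 = 1.050 m/s
v_mean = 0.89 × 1.050 = 0.9347 m/s
Q = A × v_mean = 2.50 × 0.9347 = 2.337 m³/s

2.34 m³/s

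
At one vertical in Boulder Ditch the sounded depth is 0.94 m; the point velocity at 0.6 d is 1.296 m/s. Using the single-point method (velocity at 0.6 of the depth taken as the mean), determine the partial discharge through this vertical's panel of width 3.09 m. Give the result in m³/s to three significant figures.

3.76 m³/s

v̄ = v₀.₆ = 1.296 m/s
q = v̄ × d × w = 1.296 × 0.94 × 3.09 = 3.764 m³/s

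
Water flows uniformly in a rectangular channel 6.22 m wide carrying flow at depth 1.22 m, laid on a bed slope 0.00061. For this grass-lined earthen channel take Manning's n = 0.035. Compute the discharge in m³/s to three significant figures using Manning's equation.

A = b·y = 6.22 × 1.22 = 7.588 m²
P = b + 2y = 6.22 + 2×1.22 = 8.660 m
R = A/P = 7.588/8.660 = 0.8763 m
Q = (1/n)·A·R^(2/3)·S^(1/2) = (1/0.035) × 7.588 × 0.8763^(2/3) × 0.00061^(1/2) = 4.903 m³/s

4.90 m³/s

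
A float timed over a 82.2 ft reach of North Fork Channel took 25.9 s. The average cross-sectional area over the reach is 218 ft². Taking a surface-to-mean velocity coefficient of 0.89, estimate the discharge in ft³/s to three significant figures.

v_surface = L / t̄ = 82.2 / 25.9 = 3.174 ft/s
v_mean = 0.89 × 3.174 = 2.825 ft/s
Q = A × v_mean = 218 × 2.825 = 615.8 ft³/s

616 ft³/s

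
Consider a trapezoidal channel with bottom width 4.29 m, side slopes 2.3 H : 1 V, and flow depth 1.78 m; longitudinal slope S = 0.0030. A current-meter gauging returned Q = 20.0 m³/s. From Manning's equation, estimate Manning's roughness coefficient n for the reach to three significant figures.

A = (b + z·y)·y = (4.29 + 2.3×1.78)×1.78 = 14.92 m²
P = b + 2y√(1+z²) = 4.29 + 2×1.78×√(1+2.3²) = 13.22 m
R = A/P = 14.92/13.22 = 1.129 m
n = (1/Q)·A·R^(2/3)·S^(1/2) = (1/20.0) × 14.92 × 1.084 × 0.05477 = 0.04431

0.0443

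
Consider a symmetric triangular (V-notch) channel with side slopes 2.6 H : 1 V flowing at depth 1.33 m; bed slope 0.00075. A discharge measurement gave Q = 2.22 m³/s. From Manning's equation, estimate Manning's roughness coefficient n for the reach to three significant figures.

A = z·y² = 2.6×1.33² = 4.599 m²
P = 2y√(1+z²) = 2×1.33×√(1+2.6²) = 7.410 m
R = A/P = 4.599/7.410 = 0.6207 m
n = (1/Q)·A·R^(2/3)·S^(1/2) = (1/2.22) × 4.599 × 0.7276 × 0.02739 = 0.04128

0.0413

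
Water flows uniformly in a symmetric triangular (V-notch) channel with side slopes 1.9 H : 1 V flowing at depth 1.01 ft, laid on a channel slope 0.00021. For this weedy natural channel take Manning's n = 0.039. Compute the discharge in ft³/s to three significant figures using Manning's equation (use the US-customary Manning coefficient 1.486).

A = z·y² = 1.9×1.01² = 1.938 ft²
P = 2y√(1+z²) = 2×1.01×√(1+1.9²) = 4.337 ft
R = A/P = 1.938/4.337 = 0.4469 ft
Q = (1.486/n)·A·R^(2/3)·S^(1/2) = (1.486/0.039) × 1.938 × 0.4469^(2/3) × 0.00021^(1/2) = 0.6255 ft³/s

0.626 ft³/s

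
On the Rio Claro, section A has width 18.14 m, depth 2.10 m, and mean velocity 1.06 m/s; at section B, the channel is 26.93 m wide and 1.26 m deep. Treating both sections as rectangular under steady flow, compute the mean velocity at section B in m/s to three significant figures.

Q = A₁V₁ = (18.14×2.10) × 1.06 = 40.38 m³/s
A₂ = 26.93 × 1.26 = 33.93 m²
V₂ = Q/A₂ = 40.38/33.93 = 1.190 m/s

1.19 m/s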